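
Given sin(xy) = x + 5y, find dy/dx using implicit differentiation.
Apply d/dx to both sides, remembering that y depends on x. Each occurrence of y therefore brings in a y' = dy/dx via the chain rule.

With F(x, y) equal to the left-hand side minus the right, differentiate F term by term:
  d/dx[-x] = -1
  d/dx[-5y] = -5·y'
  d/dx[sin(xy)] = (x·y' + y)·cos(xy)
Adding these up, d/dx[F] = 0 becomes
  (y·cos(xy) - 1) + (x·cos(xy) - 5)·y' = 0,
so isolating y',
  dy/dx = -(y·cos(xy) - 1)/(x·cos(xy) - 5) = (-y·cos(xy) + 1)/(x·cos(xy) - 5)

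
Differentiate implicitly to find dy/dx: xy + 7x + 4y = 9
Differentiate the relation implicitly: treat y = y(x) and apply the chain rule, so every y-derivative picks up a y' = dy/dx factor.

With everything moved to the left-hand side, differentiate term by term:
  d/dx[xy] = x·y' + y
  d/dx[7x] = 7
  d/dx[4y] = 4·y'
  d/dx[-9] = 0

Separating the contributions that come from x directly and those that come through y:
  without y':      y + 7
  multiplying y':  x + 4

so (y + 7) + (x + 4)·y' = 0, and therefore
  dy/dx = -(y + 7)/(x + 4) = (-y - 7)/(x + 4)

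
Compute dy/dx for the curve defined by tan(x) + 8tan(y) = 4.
Apply d/dx to both sides, remembering that y depends on x. Each occurrence of y therefore brings in a y' = dy/dx via the chain rule.

With F(x, y) equal to the left-hand side minus the right, differentiate F term by term:
  d/dx[tan(x)] = tan(x)^2 + 1
  d/dx[8tan(y)] = 8·y'(tan(y)^2 + 1)
  d/dx[-4] = 0
Adding these up, d/dx[F] = 0 becomes
  (tan(x)^2 + 1) + (8tan(y)^2 + 8)·y' = 0,
so isolating y',
  dy/dx = -(tan(x)^2 + 1)/(8tan(y)^2 + 8) = -cos(y)^2/(8cos(x)^2)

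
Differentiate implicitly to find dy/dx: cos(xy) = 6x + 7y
Differentiate the relation implicitly: treat y = y(x) and apply the chain rule, so every y-derivative picks up a y' = dy/dx factor.

With everything moved to the left-hand side, differentiate term by term:
  d/dx[-6x] = -6
  d/dx[-7y] = -7·y'
  d/dx[cos(xy)] = -(x·y' + y)·sin(xy)

Separating the contributions that come from x directly and those that come through y:
  without y':      -y·sin(xy) - 6
  multiplying y':  -x·sin(xy) - 7

so (-y·sin(xy) - 6) + (-x·sin(xy) - 7)·y' = 0, and therefore
  dy/dx = -(-y·sin(xy) - 6)/(-x·sin(xy) - 7) = -(y·sin(xy) + 6)/(x·sin(xy) + 7)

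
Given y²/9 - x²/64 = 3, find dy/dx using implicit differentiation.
Differentiate both sides with respect to x, treating y as y(x). By the chain rule, any term containing y contributes a factor of y' = dy/dx when we differentiate it.

Move every term to one side and write the relation as F(x, y) = 0. Term by term,
  d/dx[-x^2/64] = -x/32
  d/dx[y^2/9] = 2y·y'/9
  d/dx[-3] = 0

The pieces without y' make up ∂F/∂x and the coefficient of y' is ∂F/∂y:
  ∂F/∂x = -x/32,
  ∂F/∂y = 2y/9.

Since d/dx[F] = ∂F/∂x + (∂F/∂y)·y' = 0, solve for y':
  (∂F/∂y)·y' = -∂F/∂x
  dy/dx = -(∂F/∂x)/(∂F/∂y) = -(-x/32)/(2y/9) = 9x/(64y)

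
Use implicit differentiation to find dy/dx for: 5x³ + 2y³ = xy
Take d/dx of both sides. Since y is implicitly a function of x, the chain rule attaches a y' = dy/dx factor whenever we differentiate through y.

Set F(x, y) = (left side) − (right side), so the curve is F = 0. Differentiating each term of F:
  d/dx[5x^3] = 15x^2
  d/dx[-xy] = -x·y' - y
  d/dx[2y^3] = 6y^2·y'

Collecting, the y'-free part is the partial derivative in x and the y' coefficient is the partial derivative in y:
  ∂F/∂x = 15x^2 - y
  ∂F/∂y = -x + 6y^2

so d/dx[F(x, y(x))] = ∂F/∂x + (∂F/∂y)·y' = 0. Rearranging,
  dy/dx = -(∂F/∂x)/(∂F/∂y) = -(15x^2 - y)/(-x + 6y^2) = (15x^2 - y)/(x - 6y^2)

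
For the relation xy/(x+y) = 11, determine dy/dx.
Take d/dx of both sides. Since y is implicitly a function of x, the chain rule attaches a y' = dy/dx factor whenever we differentiate through y.

Set F(x, y) = (left side) − (right side), so the curve is F = 0. Differentiating each term of F:
  d/dx[xy/(x + y)] = xy(-y' - 1)/(x + y)^2 + x·y'/(x + y) + y/(x + y)
  d/dx[-11] = 0

Collecting, the y'-free part is the partial derivative in x and the y' coefficient is the partial derivative in y:
  ∂F/∂x = -xy/(x + y)^2 + y/(x + y)
  ∂F/∂y = -xy/(x + y)^2 + x/(x + y)

so d/dx[F(x, y(x))] = ∂F/∂x + (∂F/∂y)·y' = 0. Rearranging,
  dy/dx = -(∂F/∂x)/(∂F/∂y) = -(-xy/(x + y)^2 + y/(x + y))/(-xy/(x + y)^2 + x/(x + y))
        = -(y^2/(x + y)^2)/(x^2/(x + y)^2) = -y^2/x^2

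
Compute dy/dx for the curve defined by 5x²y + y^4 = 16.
Differentiate the relation implicitly: treat y = y(x) and apply the chain rule, so every y-derivative picks up a y' = dy/dx factor.

With everything moved to the left-hand side, differentiate term by term:
  d/dx[5x^2y] = 5x^2·y' + 10xy
  d/dx[y^4] = 4y^3·y'
  d/dx[-16] = 0

Separating the contributions that come from x directly and those that come through y:
  without y':      10xy
  multiplying y':  5x^2 + 4y^3

so (10xy) + (5x^2 + 4y^3)·y' = 0, and therefore
  dy/dx = -(10xy)/(5x^2 + 4y^3) = -10xy/(5x^2 + 4y^3)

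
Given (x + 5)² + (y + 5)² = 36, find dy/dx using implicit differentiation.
Apply d/dx to both sides, remembering that y depends on x. Each occurrence of y therefore brings in a y' = dy/dx via the chain rule.

With F(x, y) equal to the left-hand side minus the right, differentiate F term by term:
  d/dx[(x + 5)^2] = 2x + 10
  d/dx[(y + 5)^2] = 2·y'(y + 5)
  d/dx[-36] = 0
Adding these up, d/dx[F] = 0 becomes
  (2x + 10) + (2y + 10)·y' = 0,
so isolating y',
  dy/dx = -(2x + 10)/(2y + 10) = (-x - 5)/(y + 5)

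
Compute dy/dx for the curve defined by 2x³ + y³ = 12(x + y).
Take d/dx of both sides. Since y is implicitly a function of x, the chain rule attaches a y' = dy/dx factor whenever we differentiate through y.

Set F(x, y) = (left side) − (right side), so the curve is F = 0. Differentiating each term of F:
  d/dx[2x^3] = 6x^2
  d/dx[-12x] = -12
  d/dx[y^3] = 3y^2·y'
  d/dx[-12y] = -12·y'

Collecting, the y'-free part is the partial derivative in x and the y' coefficient is the partial derivative in y:
  ∂F/∂x = 6x^2 - 12
  ∂F/∂y = 3y^2 - 12

so d/dx[F(x, y(x))] = ∂F/∂x + (∂F/∂y)·y' = 0. Rearranging,
  dy/dx = -(∂F/∂x)/(∂F/∂y) = -(6x^2 - 12)/(3y^2 - 12) = 2(2 - x^2)/(y^2 - 4)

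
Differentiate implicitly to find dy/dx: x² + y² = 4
Take d/dx of both sides. Since y is implicitly a function of x, the chain rule attaches a y' = dy/dx factor whenever we differentiate through y.

Set F(x, y) = (left side) − (right side), so the curve is F = 0. Differentiating each term of F:
  d/dx[x^2] = 2x
  d/dx[y^2] = 2y·y'
  d/dx[-4] = 0

Collecting, the y'-free part is the partial derivative in x and the y' coefficient is the partial derivative in y:
  ∂F/∂x = 2x
  ∂F/∂y = 2y

so d/dx[F(x, y(x))] = ∂F/∂x + (∂F/∂y)·y' = 0. Rearranging,
  dy/dx = -(∂F/∂x)/(∂F/∂y) = -(2x)/(2y) = -x/y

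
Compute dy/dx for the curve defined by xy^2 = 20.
Apply d/dx to both sides, remembering that y depends on x. Each occurrence of y therefore brings in a y' = dy/dx via the chain rule.

With F(x, y) equal to the left-hand side minus the right, differentiate F term by term:
  d/dx[xy^2] = 2xy·y' + y^2
  d/dx[-20] = 0
Adding these up, d/dx[F] = 0 becomes
  (y^2) + (2xy)·y' = 0,
so isolating y',
  dy/dx = -(y^2)/(2xy) = -y/(2x)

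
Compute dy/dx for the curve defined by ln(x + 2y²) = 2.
Take d/dx of both sides. Since y is implicitly a function of x, the chain rule attaches a y' = dy/dx factor whenever we differentiate through y.

Set F(x, y) = (left side) − (right side), so the curve is F = 0. Differentiating each term of F:
  d/dx[ln(x + 2y^2)] = (4y·y' + 1)/(x + 2y^2)
  d/dx[-2] = 0

Collecting, the y'-free part is the partial derivative in x and the y' coefficient is the partial derivative in y:
  ∂F/∂x = 1/(x + 2y^2)
  ∂F/∂y = 4y/(x + 2y^2)

so d/dx[F(x, y(x))] = ∂F/∂x + (∂F/∂y)·y' = 0. Rearranging,
  dy/dx = -(∂F/∂x)/(∂F/∂y) = -(1/(x + 2y^2))/(4y/(x + 2y^2)) = -1/(4y)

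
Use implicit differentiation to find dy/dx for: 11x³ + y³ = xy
Apply d/dx to both sides, remembering that y depends on x. Each occurrence of y therefore brings in a y' = dy/dx via the chain rule.

With F(x, y) equal to the left-hand side minus the right, differentiate F term by term:
  d/dx[11x^3] = 33x^2
  d/dx[-xy] = -x·y' - y
  d/dx[y^3] = 3y^2·y'
Adding these up, d/dx[F] = 0 becomes
  (33x^2 - y) + (-x + 3y^2)·y' = 0,
so isolating y',
  dy/dx = -(33x^2 - y)/(-x + 3y^2) = (33x^2 - y)/(x - 3y^2)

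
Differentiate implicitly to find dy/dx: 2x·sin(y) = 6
Differentiate both sides with respect to x, treating y as y(x). By the chain rule, any term containing y contributes a factor of y' = dy/dx when we differentiate it.

Move every term to one side and write the relation as F(x, y) = 0. Term by term,
  d/dx[2x·sin(y)] = 2x·y'·cos(y) + 2sin(y)
  d/dx[-6] = 0

The pieces without y' make up ∂F/∂x and the coefficient of y' is ∂F/∂y:
  ∂F/∂x = 2sin(y),
  ∂F/∂y = 2x·cos(y).

Since d/dx[F] = ∂F/∂x + (∂F/∂y)·y' = 0, solve for y':
  (∂F/∂y)·y' = -∂F/∂x
  dy/dx = -(∂F/∂x)/(∂F/∂y) = -(2sin(y))/(2x·cos(y)) = -tan(y)/x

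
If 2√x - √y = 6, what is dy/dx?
Apply d/dx to both sides, remembering that y depends on x. Each occurrence of y therefore brings in a y' = dy/dx via the chain rule.

With F(x, y) equal to the left-hand side minus the right, differentiate F term by term:
  d/dx[2√(x)] = 1/√(x)
  d/dx[-√(y)] = -y'/(2√(y))
  d/dx[-6] = 0
Adding these up, d/dx[F] = 0 becomes
  (1/√(x)) + (-1/(2√(y)))·y' = 0,
so isolating y',
  dy/dx = -(1/√(x))/(-1/(2√(y))) = 2√(y)/√(x)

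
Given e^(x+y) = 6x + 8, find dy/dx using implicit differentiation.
Differentiate the relation implicitly: treat y = y(x) and apply the chain rule, so every y-derivative picks up a y' = dy/dx factor.

With everything moved to the left-hand side, differentiate term by term:
  d/dx[-6x] = -6
  d/dx[e^(x + y)] = (y' + 1)·e^(x + y)
  d/dx[-8] = 0

Separating the contributions that come from x directly and those that come through y:
  without y':      e^(x + y) - 6
  multiplying y':  e^(x + y)

so (e^(x + y) - 6) + (e^(x + y))·y' = 0, and therefore
  dy/dx = -(e^(x + y) - 6)/(e^(x + y)) = 6e^(-x - y) - 1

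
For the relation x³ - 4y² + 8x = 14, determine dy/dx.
Apply d/dx to both sides, remembering that y depends on x. Each occurrence of y therefore brings in a y' = dy/dx via the chain rule.

With F(x, y) equal to the left-hand side minus the right, differentiate F term by term:
  d/dx[x^3] = 3x^2
  d/dx[8x] = 8
  d/dx[-4y^2] = -8y·y'
  d/dx[-14] = 0
Adding these up, d/dx[F] = 0 becomes
  (3x^2 + 8) + (-8y)·y' = 0,
so isolating y',
  dy/dx = -(3x^2 + 8)/(-8y) = (3x^2 + 8)/(8y)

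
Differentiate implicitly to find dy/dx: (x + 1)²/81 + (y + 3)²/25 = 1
Apply d/dx to both sides, remembering that y depends on x. Each occurrence of y therefore brings in a y' = dy/dx via the chain rule.

With F(x, y) equal to the left-hand side minus the right, differentiate F term by term:
  d/dx[(x + 1)^2/81] = 2x/81 + 2/81
  d/dx[(y + 3)^2/25] = 2·y'(y + 3)/25
  d/dx[-1] = 0
Adding these up, d/dx[F] = 0 becomes
  (2x/81 + 2/81) + (2y/25 + 6/25)·y' = 0,
so isolating y',
  dy/dx = -(2x/81 + 2/81)/(2y/25 + 6/25)
        = -(2(x + 1)/81)/(2(y + 3)/25) = 25(-x - 1)/(81(y + 3))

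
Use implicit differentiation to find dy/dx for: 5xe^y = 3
Apply d/dx to both sides, remembering that y depends on x. Each occurrence of y therefore brings in a y' = dy/dx via the chain rule.

With F(x, y) equal to the left-hand side minus the right, differentiate F term by term:
  d/dx[5x·e^(y)] = 5x·y'·e^(y) + 5e^(y)
  d/dx[-3] = 0
Adding these up, d/dx[F] = 0 becomes
  (5e^(y)) + (5x·e^(y))·y' = 0,
so isolating y',
  dy/dx = -(5e^(y))/(5x·e^(y)) = -1/x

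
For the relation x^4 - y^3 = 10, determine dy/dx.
Differentiate the relation implicitly: treat y = y(x) and apply the chain rule, so every y-derivative picks up a y' = dy/dx factor.

With everything moved to the left-hand side, differentiate term by term:
  d/dx[x^4] = 4x^3
  d/dx[-y^3] = -3y^2·y'
  d/dx[-10] = 0

Separating the contributions that come from x directly and those that come through y:
  without y':      4x^3
  multiplying y':  -3y^2

so (4x^3) + (-3y^2)·y' = 0, and therefore
  dy/dx = -(4x^3)/(-3y^2) = 4x^3/(3y^2)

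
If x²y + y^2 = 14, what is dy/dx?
Take d/dx of both sides. Since y is implicitly a function of x, the chain rule attaches a y' = dy/dx factor whenever we differentiate through y.

Set F(x, y) = (left side) − (right side), so the curve is F = 0. Differentiating each term of F:
  d/dx[x^2y] = x^2·y' + 2xy
  d/dx[y^2] = 2y·y'
  d/dx[-14] = 0

Collecting, the y'-free part is the partial derivative in x and the y' coefficient is the partial derivative in y:
  ∂F/∂x = 2xy
  ∂F/∂y = x^2 + 2y

so d/dx[F(x, y(x))] = ∂F/∂x + (∂F/∂y)·y' = 0. Rearranging,
  dy/dx = -(∂F/∂x)/(∂F/∂y) = -(2xy)/(x^2 + 2y) = -2xy/(x^2 + 2y)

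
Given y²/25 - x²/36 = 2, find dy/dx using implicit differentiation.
Apply d/dx to both sides, remembering that y depends on x. Each occurrence of y therefore brings in a y' = dy/dx via the chain rule.

With F(x, y) equal to the left-hand side minus the right, differentiate F term by term:
  d/dx[-x^2/36] = -x/18
  d/dx[y^2/25] = 2y·y'/25
  d/dx[-2] = 0
Adding these up, d/dx[F] = 0 becomes
  (-x/18) + (2y/25)·y' = 0,
so isolating y',
  dy/dx = -(-x/18)/(2y/25) = 25x/(36y)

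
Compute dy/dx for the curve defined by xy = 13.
Differentiate the relation implicitly: treat y = y(x) and apply the chain rule, so every y-derivative picks up a y' = dy/dx factor.

With everything moved to the left-hand side, differentiate term by term:
  d/dx[xy] = x·y' + y
  d/dx[-13] = 0

Separating the contributions that come from x directly and those that come through y:
  without y':      y
  multiplying y':  x

so (y) + (x)·y' = 0, and therefore
  dy/dx = -(y)/(x) = -y/x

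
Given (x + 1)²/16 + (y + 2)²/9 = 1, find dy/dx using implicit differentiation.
Apply d/dx to both sides, remembering that y depends on x. Each occurrence of y therefore brings in a y' = dy/dx via the chain rule.

With F(x, y) equal to the left-hand side minus the right, differentiate F term by term:
  d/dx[(x + 1)^2/16] = x/8 + 1/8
  d/dx[(y + 2)^2/9] = 2·y'(y + 2)/9
  d/dx[-1] = 0
Adding these up, d/dx[F] = 0 becomes
  (x/8 + 1/8) + (2y/9 + 4/9)·y' = 0,
so isolating y',
  dy/dx = -(x/8 + 1/8)/(2y/9 + 4/9)
        = -((x + 1)/8)/(2(y + 2)/9) = 9(-x - 1)/(16(y + 2))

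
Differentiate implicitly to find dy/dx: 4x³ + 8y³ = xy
Differentiate both sides with respect to x, treating y as y(x). By the chain rule, any term containing y contributes a factor of y' = dy/dx when we differentiate it.

Move every term to one side and write the relation as F(x, y) = 0. Term by term,
  d/dx[4x^3] = 12x^2
  d/dx[-xy] = -x·y' - y
  d/dx[8y^3] = 24y^2·y'

The pieces without y' make up ∂F/∂x and the coefficient of y' is ∂F/∂y:
  ∂F/∂x = 12x^2 - y,
  ∂F/∂y = -x + 24y^2.

Since d/dx[F] = ∂F/∂x + (∂F/∂y)·y' = 0, solve for y':
  (∂F/∂y)·y' = -∂F/∂x
  dy/dx = -(∂F/∂x)/(∂F/∂y) = -(12x^2 - y)/(-x + 24y^2) = (12x^2 - y)/(x - 24y^2)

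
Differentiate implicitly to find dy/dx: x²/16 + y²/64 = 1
Differentiate both sides with respect to x, treating y as y(x). By the chain rule, any term containing y contributes a factor of y' = dy/dx when we differentiate it.

Move every term to one side and write the relation as F(x, y) = 0. Term by term,
  d/dx[x^2/16] = x/8
  d/dx[y^2/64] = y·y'/32
  d/dx[-1] = 0

The pieces without y' make up ∂F/∂x and the coefficient of y' is ∂F/∂y:
  ∂F/∂x = x/8,
  ∂F/∂y = y/32.

Since d/dx[F] = ∂F/∂x + (∂F/∂y)·y' = 0, solve for y':
  (∂F/∂y)·y' = -∂F/∂x
  dy/dx = -(∂F/∂x)/(∂F/∂y) = -(x/8)/(y/32) = -4x/y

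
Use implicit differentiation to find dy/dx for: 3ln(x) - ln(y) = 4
Differentiate both sides with respect to x, treating y as y(x). By the chain rule, any term containing y contributes a factor of y' = dy/dx when we differentiate it.

Move every term to one side and write the relation as F(x, y) = 0. Term by term,
  d/dx[3ln(x)] = 3/x
  d/dx[-ln(y)] = -y'/y
  d/dx[-4] = 0

The pieces without y' make up ∂F/∂x and the coefficient of y' is ∂F/∂y:
  ∂F/∂x = 3/x,
  ∂F/∂y = -1/y.

Since d/dx[F] = ∂F/∂x + (∂F/∂y)·y' = 0, solve for y':
  (∂F/∂y)·y' = -∂F/∂x
  dy/dx = -(∂F/∂x)/(∂F/∂y) = -(3/x)/(-1/y) = 3y/x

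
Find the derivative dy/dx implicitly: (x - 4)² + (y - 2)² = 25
Differentiate both sides with respect to x, treating y as y(x). By the chain rule, any term containing y contributes a factor of y' = dy/dx when we differentiate it.

Move every term to one side and write the relation as F(x, y) = 0. Term by term,
  d/dx[(x - 4)^2] = 2x - 8
  d/dx[(y - 2)^2] = 2·y'(y - 2)
  d/dx[-25] = 0

The pieces without y' make up ∂F/∂x and the coefficient of y' is ∂F/∂y:
  ∂F/∂x = 2x - 8,
  ∂F/∂y = 2y - 4.

Since d/dx[F] = ∂F/∂x + (∂F/∂y)·y' = 0, solve for y':
  (∂F/∂y)·y' = -∂F/∂x
  dy/dx = -(∂F/∂x)/(∂F/∂y) = -(2x - 8)/(2y - 4) = (4 - x)/(y - 2)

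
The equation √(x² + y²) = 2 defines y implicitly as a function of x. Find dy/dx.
Differentiate both sides with respect to x, treating y as y(x). By the chain rule, any term containing y contributes a factor of y' = dy/dx when we differentiate it.

Move every term to one side and write the relation as F(x, y) = 0. Term by term,
  d/dx[√(x^2 + y^2)] = (x + y·y')/√(x^2 + y^2)
  d/dx[-2] = 0

The pieces without y' make up ∂F/∂x and the coefficient of y' is ∂F/∂y:
  ∂F/∂x = x/√(x^2 + y^2),
  ∂F/∂y = y/√(x^2 + y^2).

Since d/dx[F] = ∂F/∂x + (∂F/∂y)·y' = 0, solve for y':
  (∂F/∂y)·y' = -∂F/∂x
  dy/dx = -(∂F/∂x)/(∂F/∂y) = -(x/√(x^2 + y^2))/(y/√(x^2 + y^2)) = -x/y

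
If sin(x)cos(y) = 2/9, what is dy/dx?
Take d/dx of both sides. Since y is implicitly a function of x, the chain rule attaches a y' = dy/dx factor whenever we differentiate through y.

Set F(x, y) = (left side) − (right side), so the curve is F = 0. Differentiating each term of F:
  d/dx[sin(x)·cos(y)] = -y'·sin(x)·sin(y) + cos(x)·cos(y)
  d/dx[-2/9] = 0

Collecting, the y'-free part is the partial derivative in x and the y' coefficient is the partial derivative in y:
  ∂F/∂x = cos(x)·cos(y)
  ∂F/∂y = -sin(x)·sin(y)

so d/dx[F(x, y(x))] = ∂F/∂x + (∂F/∂y)·y' = 0. Rearranging,
  dy/dx = -(∂F/∂x)/(∂F/∂y) = -(cos(x)·cos(y))/(-sin(x)·sin(y)) = 1/(tan(x)·tan(y))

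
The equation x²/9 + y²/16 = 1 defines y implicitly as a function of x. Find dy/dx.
Differentiate the relation implicitly: treat y = y(x) and apply the chain rule, so every y-derivative picks up a y' = dy/dx factor.

With everything moved to the left-hand side, differentiate term by term:
  d/dx[x^2/9] = 2x/9
  d/dx[y^2/16] = y·y'/8
  d/dx[-1] = 0

Separating the contributions that come from x directly and those that come through y:
  without y':      2x/9
  multiplying y':  y/8

so (2x/9) + (y/8)·y' = 0, and therefore
  dy/dx = -(2x/9)/(y/8) = -16x/(9y)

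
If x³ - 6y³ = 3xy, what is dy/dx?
Differentiate both sides with respect to x, treating y as y(x). By the chain rule, any term containing y contributes a factor of y' = dy/dx when we differentiate it.

Move every term to one side and write the relation as F(x, y) = 0. Term by term,
  d/dx[x^3] = 3x^2
  d/dx[-3xy] = -3x·y' - 3y
  d/dx[-6y^3] = -18y^2·y'

The pieces without y' make up ∂F/∂x and the coefficient of y' is ∂F/∂y:
  ∂F/∂x = 3x^2 - 3y,
  ∂F/∂y = -3x - 18y^2.

Since d/dx[F] = ∂F/∂x + (∂F/∂y)·y' = 0, solve for y':
  (∂F/∂y)·y' = -∂F/∂x
  dy/dx = -(∂F/∂x)/(∂F/∂y) = -(3x^2 - 3y)/(-3x - 18y^2) = (x^2 - y)/(x + 6y^2)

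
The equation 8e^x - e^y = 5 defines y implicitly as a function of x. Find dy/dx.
Apply d/dx to both sides, remembering that y depends on x. Each occurrence of y therefore brings in a y' = dy/dx via the chain rule.

With F(x, y) equal to the left-hand side minus the right, differentiate F term by term:
  d/dx[8e^(x)] = 8e^(x)
  d/dx[-e^(y)] = -y'·e^(y)
  d/dx[-5] = 0
Adding these up, d/dx[F] = 0 becomes
  (8e^(x)) + (-e^(y))·y' = 0,
so isolating y',
  dy/dx = -(8e^(x))/(-e^(y)) = 8e^(x - y)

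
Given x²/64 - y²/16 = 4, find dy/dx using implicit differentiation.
Apply d/dx to both sides, remembering that y depends on x. Each occurrence of y therefore brings in a y' = dy/dx via the chain rule.

With F(x, y) equal to the left-hand side minus the right, differentiate F term by term:
  d/dx[x^2/64] = x/32
  d/dx[-y^2/16] = -y·y'/8
  d/dx[-4] = 0
Adding these up, d/dx[F] = 0 becomes
  (x/32) + (-y/8)·y' = 0,
so isolating y',
  dy/dx = -(x/32)/(-y/8) = x/(4y)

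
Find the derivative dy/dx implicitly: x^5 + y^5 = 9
Apply d/dx to both sides, remembering that y depends on x. Each occurrence of y therefore brings in a y' = dy/dx via the chain rule.

With F(x, y) equal to the left-hand side minus the right, differentiate F term by term:
  d/dx[x^5] = 5x^4
  d/dx[y^5] = 5y^4·y'
  d/dx[-9] = 0
Adding these up, d/dx[F] = 0 becomes
  (5x^4) + (5y^4)·y' = 0,
so isolating y',
  dy/dx = -(5x^4)/(5y^4) = -x^4/y^4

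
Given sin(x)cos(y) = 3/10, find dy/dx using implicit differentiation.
Apply d/dx to both sides, remembering that y depends on x. Each occurrence of y therefore brings in a y' = dy/dx via the chain rule.

With F(x, y) equal to the left-hand side minus the right, differentiate F term by term:
  d/dx[sin(x)·cos(y)] = -y'·sin(x)·sin(y) + cos(x)·cos(y)
  d/dx[-3/10] = 0
Adding these up, d/dx[F] = 0 becomes
  (cos(x)·cos(y)) + (-sin(x)·sin(y))·y' = 0,
so isolating y',
  dy/dx = -(cos(x)·cos(y))/(-sin(x)·sin(y)) = 1/(tan(x)·tan(y))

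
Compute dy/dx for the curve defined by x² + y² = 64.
Differentiate the relation implicitly: treat y = y(x) and apply the chain rule, so every y-derivative picks up a y' = dy/dx factor.

With everything moved to the left-hand side, differentiate term by term:
  d/dx[x^2] = 2x
  d/dx[y^2] = 2y·y'
  d/dx[-64] = 0

Separating the contributions that come from x directly and those that come through y:
  without y':      2x
  multiplying y':  2y

so (2x) + (2y)·y' = 0, and therefore
  dy/dx = -(2x)/(2y) = -x/y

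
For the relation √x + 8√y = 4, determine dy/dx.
Take d/dx of both sides. Since y is implicitly a function of x, the chain rule attaches a y' = dy/dx factor whenever we differentiate through y.

Set F(x, y) = (left side) − (right side), so the curve is F = 0. Differentiating each term of F:
  d/dx[√(x)] = 1/(2√(x))
  d/dx[8√(y)] = 4·y'/√(y)
  d/dx[-4] = 0

Collecting, the y'-free part is the partial derivative in x and the y' coefficient is the partial derivative in y:
  ∂F/∂x = 1/(2√(x))
  ∂F/∂y = 4/√(y)

so d/dx[F(x, y(x))] = ∂F/∂x + (∂F/∂y)·y' = 0. Rearranging,
  dy/dx = -(∂F/∂x)/(∂F/∂y) = -(1/(2√(x)))/(4/√(y)) = -√(y)/(8√(x))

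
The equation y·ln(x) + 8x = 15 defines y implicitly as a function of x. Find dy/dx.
Take d/dx of both sides. Since y is implicitly a function of x, the chain rule attaches a y' = dy/dx factor whenever we differentiate through y.

Set F(x, y) = (left side) − (right side), so the curve is F = 0. Differentiating each term of F:
  d/dx[8x] = 8
  d/dx[y·ln(x)] = y'·ln(x) + y/x
  d/dx[-15] = 0

Collecting, the y'-free part is the partial derivative in x and the y' coefficient is the partial derivative in y:
  ∂F/∂x = 8 + y/x
  ∂F/∂y = ln(x)

so d/dx[F(x, y(x))] = ∂F/∂x + (∂F/∂y)·y' = 0. Rearranging,
  dy/dx = -(∂F/∂x)/(∂F/∂y) = -(8 + y/x)/(ln(x))
        = -((8x + y)/x)/(ln(x)) = (-8x - y)/(x·ln(x))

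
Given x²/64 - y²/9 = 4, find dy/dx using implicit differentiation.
Differentiate the relation implicitly: treat y = y(x) and apply the chain rule, so every y-derivative picks up a y' = dy/dx factor.

With everything moved to the left-hand side, differentiate term by term:
  d/dx[x^2/64] = x/32
  d/dx[-y^2/9] = -2y·y'/9
  d/dx[-4] = 0

Separating the contributions that come from x directly and those that come through y:
  without y':      x/32
  multiplying y':  -2y/9

so (x/32) + (-2y/9)·y' = 0, and therefore
  dy/dx = -(x/32)/(-2y/9) = 9x/(64y)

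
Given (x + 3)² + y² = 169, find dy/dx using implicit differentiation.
Apply d/dx to both sides, remembering that y depends on x. Each occurrence of y therefore brings in a y' = dy/dx via the chain rule.

With F(x, y) equal to the left-hand side minus the right, differentiate F term by term:
  d/dx[y^2] = 2y·y'
  d/dx[(x + 3)^2] = 2x + 6
  d/dx[-169] = 0
Adding these up, d/dx[F] = 0 becomes
  (2x + 6) + (2y)·y' = 0,
so isolating y',
  dy/dx = -(2x + 6)/(2y) = (-x - 3)/y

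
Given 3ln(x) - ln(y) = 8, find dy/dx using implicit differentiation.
Apply d/dx to both sides, remembering that y depends on x. Each occurrence of y therefore brings in a y' = dy/dx via the chain rule.

With F(x, y) equal to the left-hand side minus the right, differentiate F term by term:
  d/dx[3ln(x)] = 3/x
  d/dx[-ln(y)] = -y'/y
  d/dx[-8] = 0
Adding these up, d/dx[F] = 0 becomes
  (3/x) + (-1/y)·y' = 0,
so isolating y',
  dy/dx = -(3/x)/(-1/y) = 3y/x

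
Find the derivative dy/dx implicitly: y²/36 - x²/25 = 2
Apply d/dx to both sides, remembering that y depends on x. Each occurrence of y therefore brings in a y' = dy/dx via the chain rule.

With F(x, y) equal to the left-hand side minus the right, differentiate F term by term:
  d/dx[-x^2/25] = -2x/25
  d/dx[y^2/36] = y·y'/18
  d/dx[-2] = 0
Adding these up, d/dx[F] = 0 becomes
  (-2x/25) + (y/18)·y' = 0,
so isolating y',
  dy/dx = -(-2x/25)/(y/18) = 36x/(25y)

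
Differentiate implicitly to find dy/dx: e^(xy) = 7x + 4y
Take d/dx of both sides. Since y is implicitly a function of x, the chain rule attaches a y' = dy/dx factor whenever we differentiate through y.

Set F(x, y) = (left side) − (right side), so the curve is F = 0. Differentiating each term of F:
  d/dx[-7x] = -7
  d/dx[-4y] = -4·y'
  d/dx[e^(xy)] = (x·y' + y)·e^(xy)

Collecting, the y'-free part is the partial derivative in x and the y' coefficient is the partial derivative in y:
  ∂F/∂x = y·e^(xy) - 7
  ∂F/∂y = x·e^(xy) - 4

so d/dx[F(x, y(x))] = ∂F/∂x + (∂F/∂y)·y' = 0. Rearranging,
  dy/dx = -(∂F/∂x)/(∂F/∂y) = -(y·e^(xy) - 7)/(x·e^(xy) - 4) = (-y·e^(xy) + 7)/(x·e^(xy) - 4)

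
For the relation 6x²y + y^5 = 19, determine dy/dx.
Take d/dx of both sides. Since y is implicitly a function of x, the chain rule attaches a y' = dy/dx factor whenever we differentiate through y.

Set F(x, y) = (left side) − (right side), so the curve is F = 0. Differentiating each term of F:
  d/dx[6x^2y] = 6x^2·y' + 12xy
  d/dx[y^5] = 5y^4·y'
  d/dx[-19] = 0

Collecting, the y'-free part is the partial derivative in x and the y' coefficient is the partial derivative in y:
  ∂F/∂x = 12xy
  ∂F/∂y = 6x^2 + 5y^4

so d/dx[F(x, y(x))] = ∂F/∂x + (∂F/∂y)·y' = 0. Rearranging,
  dy/dx = -(∂F/∂x)/(∂F/∂y) = -(12xy)/(6x^2 + 5y^4) = -12xy/(6x^2 + 5y^4)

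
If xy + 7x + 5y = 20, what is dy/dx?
Differentiate the relation implicitly: treat y = y(x) and apply the chain rule, so every y-derivative picks up a y' = dy/dx factor.

With everything moved to the left-hand side, differentiate term by term:
  d/dx[xy] = x·y' + y
  d/dx[7x] = 7
  d/dx[5y] = 5·y'
  d/dx[-20] = 0

Separating the contributions that come from x directly and those that come through y:
  without y':      y + 7
  multiplying y':  x + 5

so (y + 7) + (x + 5)·y' = 0, and therefore
  dy/dx = -(y + 7)/(x + 5) = (-y - 7)/(x + 5)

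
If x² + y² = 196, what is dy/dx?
Take d/dx of both sides. Since y is implicitly a function of x, the chain rule attaches a y' = dy/dx factor whenever we differentiate through y.

Set F(x, y) = (left side) − (right side), so the curve is F = 0. Differentiating each term of F:
  d/dx[x^2] = 2x
  d/dx[y^2] = 2y·y'
  d/dx[-196] = 0

Collecting, the y'-free part is the partial derivative in x and the y' coefficient is the partial derivative in y:
  ∂F/∂x = 2x
  ∂F/∂y = 2y

so d/dx[F(x, y(x))] = ∂F/∂x + (∂F/∂y)·y' = 0. Rearranging,
  dy/dx = -(∂F/∂x)/(∂F/∂y) = -(2x)/(2y) = -x/y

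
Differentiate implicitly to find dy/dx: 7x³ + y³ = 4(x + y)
Differentiate the relation implicitly: treat y = y(x) and apply the chain rule, so every y-derivative picks up a y' = dy/dx factor.

With everything moved to the left-hand side, differentiate term by term:
  d/dx[7x^3] = 21x^2
  d/dx[-4x] = -4
  d/dx[y^3] = 3y^2·y'
  d/dx[-4y] = -4·y'

Separating the contributions that come from x directly and those that come through y:
  without y':      21x^2 - 4
  multiplying y':  3y^2 - 4

so (21x^2 - 4) + (3y^2 - 4)·y' = 0, and therefore
  dy/dx = -(21x^2 - 4)/(3y^2 - 4) = (4 - 21x^2)/(3y^2 - 4)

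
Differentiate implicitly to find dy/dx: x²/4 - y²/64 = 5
Apply d/dx to both sides, remembering that y depends on x. Each occurrence of y therefore brings in a y' = dy/dx via the chain rule.

With F(x, y) equal to the left-hand side minus the right, differentiate F term by term:
  d/dx[x^2/4] = x/2
  d/dx[-y^2/64] = -y·y'/32
  d/dx[-5] = 0
Adding these up, d/dx[F] = 0 becomes
  (x/2) + (-y/32)·y' = 0,
so isolating y',
  dy/dx = -(x/2)/(-y/32) = 16x/y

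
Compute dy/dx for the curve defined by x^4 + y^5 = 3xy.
Take d/dx of both sides. Since y is implicitly a function of x, the chain rule attaches a y' = dy/dx factor whenever we differentiate through y.

Set F(x, y) = (left side) − (right side), so the curve is F = 0. Differentiating each term of F:
  d/dx[x^4] = 4x^3
  d/dx[-3xy] = -3x·y' - 3y
  d/dx[y^5] = 5y^4·y'

Collecting, the y'-free part is the partial derivative in x and the y' coefficient is the partial derivative in y:
  ∂F/∂x = 4x^3 - 3y
  ∂F/∂y = -3x + 5y^4

so d/dx[F(x, y(x))] = ∂F/∂x + (∂F/∂y)·y' = 0. Rearranging,
  dy/dx = -(∂F/∂x)/(∂F/∂y) = -(4x^3 - 3y)/(-3x + 5y^4) = (4x^3 - 3y)/(3x - 5y^4)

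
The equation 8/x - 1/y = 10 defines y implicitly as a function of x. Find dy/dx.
Apply d/dx to both sides, remembering that y depends on x. Each occurrence of y therefore brings in a y' = dy/dx via the chain rule.

With F(x, y) equal to the left-hand side minus the right, differentiate F term by term:
  d/dx[-1/y] = y'/y^2
  d/dx[8/x] = -8/x^2
  d/dx[-10] = 0
Adding these up, d/dx[F] = 0 becomes
  (-8/x^2) + (y^(-2))·y' = 0,
so isolating y',
  dy/dx = -(-8/x^2)/(y^(-2)) = 8y^2/x^2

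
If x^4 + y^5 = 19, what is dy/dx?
Differentiate the relation implicitly: treat y = y(x) and apply the chain rule, so every y-derivative picks up a y' = dy/dx factor.

With everything moved to the left-hand side, differentiate term by term:
  d/dx[x^4] = 4x^3
  d/dx[y^5] = 5y^4·y'
  d/dx[-19] = 0

Separating the contributions that come from x directly and those that come through y:
  without y':      4x^3
  multiplying y':  5y^4

so (4x^3) + (5y^4)·y' = 0, and therefore
  dy/dx = -(4x^3)/(5y^4) = -4x^3/(5y^4)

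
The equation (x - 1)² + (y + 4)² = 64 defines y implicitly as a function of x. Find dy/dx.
Differentiate the relation implicitly: treat y = y(x) and apply the chain rule, so every y-derivative picks up a y' = dy/dx factor.

With everything moved to the left-hand side, differentiate term by term:
  d/dx[(x - 1)^2] = 2x - 2
  d/dx[(y + 4)^2] = 2·y'(y + 4)
  d/dx[-64] = 0

Separating the contributions that come from x directly and those that come through y:
  without y':      2x - 2
  multiplying y':  2y + 8

so (2x - 2) + (2y + 8)·y' = 0, and therefore
  dy/dx = -(2x - 2)/(2y + 8) = (1 - x)/(y + 4)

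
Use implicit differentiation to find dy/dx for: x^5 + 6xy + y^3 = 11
Differentiate the relation implicitly: treat y = y(x) and apply the chain rule, so every y-derivative picks up a y' = dy/dx factor.

With everything moved to the left-hand side, differentiate term by term:
  d/dx[x^5] = 5x^4
  d/dx[6xy] = 6x·y' + 6y
  d/dx[y^3] = 3y^2·y'
  d/dx[-11] = 0

Separating the contributions that come from x directly and those that come through y:
  without y':      5x^4 + 6y
  multiplying y':  6x + 3y^2

so (5x^4 + 6y) + (6x + 3y^2)·y' = 0, and therefore
  dy/dx = -(5x^4 + 6y)/(6x + 3y^2) = (-5x^4 - 6y)/(3(2x + y^2))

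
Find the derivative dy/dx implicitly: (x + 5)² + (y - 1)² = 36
Differentiate the relation implicitly: treat y = y(x) and apply the chain rule, so every y-derivative picks up a y' = dy/dx factor.

With everything moved to the left-hand side, differentiate term by term:
  d/dx[(x + 5)^2] = 2x + 10
  d/dx[(y - 1)^2] = 2·y'(y - 1)
  d/dx[-36] = 0

Separating the contributions that come from x directly and those that come through y:
  without y':      2x + 10
  multiplying y':  2y - 2

so (2x + 10) + (2y - 2)·y' = 0, and therefore
  dy/dx = -(2x + 10)/(2y - 2) = (-x - 5)/(y - 1)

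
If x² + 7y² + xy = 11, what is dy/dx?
Apply d/dx to both sides, remembering that y depends on x. Each occurrence of y therefore brings in a y' = dy/dx via the chain rule.

With F(x, y) equal to the left-hand side minus the right, differentiate F term by term:
  d/dx[x^2] = 2x
  d/dx[xy] = x·y' + y
  d/dx[7y^2] = 14y·y'
  d/dx[-11] = 0
Adding these up, d/dx[F] = 0 becomes
  (2x + y) + (x + 14y)·y' = 0,
so isolating y',
  dy/dx = -(2x + y)/(x + 14y) = (-2x - y)/(x + 14y)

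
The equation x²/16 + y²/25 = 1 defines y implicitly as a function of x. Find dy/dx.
Differentiate both sides with respect to x, treating y as y(x). By the chain rule, any term containing y contributes a factor of y' = dy/dx when we differentiate it.

Move every term to one side and write the relation as F(x, y) = 0. Term by term,
  d/dx[x^2/16] = x/8
  d/dx[y^2/25] = 2y·y'/25
  d/dx[-1] = 0

The pieces without y' make up ∂F/∂x and the coefficient of y' is ∂F/∂y:
  ∂F/∂x = x/8,
  ∂F/∂y = 2y/25.

Since d/dx[F] = ∂F/∂x + (∂F/∂y)·y' = 0, solve for y':
  (∂F/∂y)·y' = -∂F/∂x
  dy/dx = -(∂F/∂x)/(∂F/∂y) = -(x/8)/(2y/25) = -25x/(16y)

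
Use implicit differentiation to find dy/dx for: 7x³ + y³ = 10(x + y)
Differentiate the relation implicitly: treat y = y(x) and apply the chain rule, so every y-derivative picks up a y' = dy/dx factor.

With everything moved to the left-hand side, differentiate term by term:
  d/dx[7x^3] = 21x^2
  d/dx[-10x] = -10
  d/dx[y^3] = 3y^2·y'
  d/dx[-10y] = -10·y'

Separating the contributions that come from x directly and those that come through y:
  without y':      21x^2 - 10
  multiplying y':  3y^2 - 10

so (21x^2 - 10) + (3y^2 - 10)·y' = 0, and therefore
  dy/dx = -(21x^2 - 10)/(3y^2 - 10) = (10 - 21x^2)/(3y^2 - 10)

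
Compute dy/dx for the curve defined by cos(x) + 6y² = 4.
Take d/dx of both sides. Since y is implicitly a function of x, the chain rule attaches a y' = dy/dx factor whenever we differentiate through y.

Set F(x, y) = (left side) − (right side), so the curve is F = 0. Differentiating each term of F:
  d/dx[6y^2] = 12y·y'
  d/dx[cos(x)] = -sin(x)
  d/dx[-4] = 0

Collecting, the y'-free part is the partial derivative in x and the y' coefficient is the partial derivative in y:
  ∂F/∂x = -sin(x)
  ∂F/∂y = 12y

so d/dx[F(x, y(x))] = ∂F/∂x + (∂F/∂y)·y' = 0. Rearranging,
  dy/dx = -(∂F/∂x)/(∂F/∂y) = -(-sin(x))/(12y) = sin(x)/(12y)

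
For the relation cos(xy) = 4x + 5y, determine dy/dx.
Apply d/dx to both sides, remembering that y depends on x. Each occurrence of y therefore brings in a y' = dy/dx via the chain rule.

With F(x, y) equal to the left-hand side minus the right, differentiate F term by term:
  d/dx[-4x] = -4
  d/dx[-5y] = -5·y'
  d/dx[cos(xy)] = -(x·y' + y)·sin(xy)
Adding these up, d/dx[F] = 0 becomes
  (-y·sin(xy) - 4) + (-x·sin(xy) - 5)·y' = 0,
so isolating y',
  dy/dx = -(-y·sin(xy) - 4)/(-x·sin(xy) - 5) = -(y·sin(xy) + 4)/(x·sin(xy) + 5)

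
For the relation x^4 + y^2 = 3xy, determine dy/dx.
Differentiate the relation implicitly: treat y = y(x) and apply the chain rule, so every y-derivative picks up a y' = dy/dx factor.

With everything moved to the left-hand side, differentiate term by term:
  d/dx[x^4] = 4x^3
  d/dx[-3xy] = -3x·y' - 3y
  d/dx[y^2] = 2y·y'

Separating the contributions that come from x directly and those that come through y:
  without y':      4x^3 - 3y
  multiplying y':  -3x + 2y

so (4x^3 - 3y) + (-3x + 2y)·y' = 0, and therefore
  dy/dx = -(4x^3 - 3y)/(-3x + 2y) = (4x^3 - 3y)/(3x - 2y)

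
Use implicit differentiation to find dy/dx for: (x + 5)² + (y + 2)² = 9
Differentiate the relation implicitly: treat y = y(x) and apply the chain rule, so every y-derivative picks up a y' = dy/dx factor.

With everything moved to the left-hand side, differentiate term by term:
  d/dx[(x + 5)^2] = 2x + 10
  d/dx[(y + 2)^2] = 2·y'(y + 2)
  d/dx[-9] = 0

Separating the contributions that come from x directly and those that come through y:
  without y':      2x + 10
  multiplying y':  2y + 4

so (2x + 10) + (2y + 4)·y' = 0, and therefore
  dy/dx = -(2x + 10)/(2y + 4) = (-x - 5)/(y + 2)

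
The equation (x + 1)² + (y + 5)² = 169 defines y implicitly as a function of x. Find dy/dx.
Differentiate the relation implicitly: treat y = y(x) and apply the chain rule, so every y-derivative picks up a y' = dy/dx factor.

With everything moved to the left-hand side, differentiate term by term:
  d/dx[(x + 1)^2] = 2x + 2
  d/dx[(y + 5)^2] = 2·y'(y + 5)
  d/dx[-169] = 0

Separating the contributions that come from x directly and those that come through y:
  without y':      2x + 2
  multiplying y':  2y + 10

so (2x + 2) + (2y + 10)·y' = 0, and therefore
  dy/dx = -(2x + 2)/(2y + 10) = (-x - 1)/(y + 5)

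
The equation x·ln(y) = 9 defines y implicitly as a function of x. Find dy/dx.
Differentiate the relation implicitly: treat y = y(x) and apply the chain rule, so every y-derivative picks up a y' = dy/dx factor.

With everything moved to the left-hand side, differentiate term by term:
  d/dx[x·ln(y)] = x·y'/y + ln(y)
  d/dx[-9] = 0

Separating the contributions that come from x directly and those that come through y:
  without y':      ln(y)
  multiplying y':  x/y

so (ln(y)) + (x/y)·y' = 0, and therefore
  dy/dx = -(ln(y))/(x/y) = -y·ln(y)/x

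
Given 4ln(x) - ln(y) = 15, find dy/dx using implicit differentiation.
Differentiate the relation implicitly: treat y = y(x) and apply the chain rule, so every y-derivative picks up a y' = dy/dx factor.

With everything moved to the left-hand side, differentiate term by term:
  d/dx[4ln(x)] = 4/x
  d/dx[-ln(y)] = -y'/y
  d/dx[-15] = 0

Separating the contributions that come from x directly and those that come through y:
  without y':      4/x
  multiplying y':  -1/y

so (4/x) + (-1/y)·y' = 0, and therefore
  dy/dx = -(4/x)/(-1/y) = 4y/x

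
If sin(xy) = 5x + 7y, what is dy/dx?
Apply d/dx to both sides, remembering that y depends on x. Each occurrence of y therefore brings in a y' = dy/dx via the chain rule.

With F(x, y) equal to the left-hand side minus the right, differentiate F term by term:
  d/dx[-5x] = -5
  d/dx[-7y] = -7·y'
  d/dx[sin(xy)] = (x·y' + y)·cos(xy)
Adding these up, d/dx[F] = 0 becomes
  (y·cos(xy) - 5) + (x·cos(xy) - 7)·y' = 0,
so isolating y',
  dy/dx = -(y·cos(xy) - 5)/(x·cos(xy) - 7) = (-y·cos(xy) + 5)/(x·cos(xy) - 7)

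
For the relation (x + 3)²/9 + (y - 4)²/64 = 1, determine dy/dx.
Differentiate the relation implicitly: treat y = y(x) and apply the chain rule, so every y-derivative picks up a y' = dy/dx factor.

With everything moved to the left-hand side, differentiate term by term:
  d/dx[(x + 3)^2/9] = 2x/9 + 2/3
  d/dx[(y - 4)^2/64] = y'(y - 4)/32
  d/dx[-1] = 0

Separating the contributions that come from x directly and those that come through y:
  without y':      2x/9 + 2/3
  multiplying y':  y/32 - 1/8

so (2x/9 + 2/3) + (y/32 - 1/8)·y' = 0, and therefore
  dy/dx = -(2x/9 + 2/3)/(y/32 - 1/8)
        = -(2(x + 3)/9)/((y - 4)/32) = 64(-x - 3)/(9(y - 4))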